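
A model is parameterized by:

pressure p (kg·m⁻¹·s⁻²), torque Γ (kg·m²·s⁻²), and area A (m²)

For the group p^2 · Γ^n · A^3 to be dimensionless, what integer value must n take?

-2

Balance the M exponent: (1)·n from Γ, plus 2·(1) + 3·(0) = 2 from the rest, must sum to zero.
n + 2 = 0, so n = -2.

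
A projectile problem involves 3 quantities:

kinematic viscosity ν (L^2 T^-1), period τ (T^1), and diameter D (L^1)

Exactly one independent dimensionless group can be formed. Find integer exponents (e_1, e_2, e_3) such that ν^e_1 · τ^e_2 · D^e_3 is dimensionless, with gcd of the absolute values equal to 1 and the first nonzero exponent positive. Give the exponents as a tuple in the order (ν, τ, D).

L: e_1·(2) + e_2·(0) + e_3·(1) = 0
T: e_1·(-1) + e_2·(1) + e_3·(0) = 0
Solving this homogeneous linear system for the smallest-integer solution (first nonzero entry positive) gives (1, 1, -2).

(1, 1, -2)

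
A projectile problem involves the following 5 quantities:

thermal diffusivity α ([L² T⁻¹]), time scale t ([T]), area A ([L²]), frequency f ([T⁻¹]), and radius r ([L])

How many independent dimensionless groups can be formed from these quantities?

3

There are 5 variables and 2 base dimensions (L, T).
The dimension matrix has rank 2.
Independent dimensionless groups: 5 − 2 = 3.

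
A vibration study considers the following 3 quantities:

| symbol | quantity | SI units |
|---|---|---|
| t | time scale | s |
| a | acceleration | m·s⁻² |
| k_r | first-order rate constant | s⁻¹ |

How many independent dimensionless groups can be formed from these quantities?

There are 3 variables and 2 base dimensions (L, T).
The dimension matrix has rank 2.
Independent dimensionless groups: 3 − 2 = 1.

1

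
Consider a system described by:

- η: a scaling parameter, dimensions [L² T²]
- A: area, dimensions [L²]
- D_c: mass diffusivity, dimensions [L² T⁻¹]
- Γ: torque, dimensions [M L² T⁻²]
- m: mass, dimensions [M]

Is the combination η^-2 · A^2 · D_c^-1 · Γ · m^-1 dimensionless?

no

Sum the exponent of each base dimension across the product:
  M: −2·[η]_M + 2·[A]_M − [D_c]_M + [Γ]_M − [m]_M = −2·(0) + 2·(0) − (0) + (1) − (1) = 0
  L: −2·[η]_L + 2·[A]_L − [D_c]_L + [Γ]_L − [m]_L = −2·(2) + 2·(2) − (2) + (2) − (0) = 0
  T: −2·[η]_T + 2·[A]_T − [D_c]_T + [Γ]_T − [m]_T = −2·(2) + 2·(0) − (-1) + (-2) − (0) = -5
Net dimensions [T⁻⁵] ≠ [1] — not dimensionless.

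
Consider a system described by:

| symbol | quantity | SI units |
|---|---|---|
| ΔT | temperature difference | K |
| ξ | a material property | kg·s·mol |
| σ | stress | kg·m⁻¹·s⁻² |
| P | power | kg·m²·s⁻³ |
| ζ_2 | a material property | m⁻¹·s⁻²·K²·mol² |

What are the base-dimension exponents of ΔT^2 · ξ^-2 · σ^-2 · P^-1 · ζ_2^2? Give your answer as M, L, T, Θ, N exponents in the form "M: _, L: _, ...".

M: -5, L: -2, T: 1, Θ: 6, N: 2

Collect each base-dimension exponent across the product:
  M: 2·(0) − 2·(1) − 2·(1) − (1) + 2·(0) = -5
  L: 2·(0) − 2·(0) − 2·(-1) − (2) + 2·(-1) = -2
  T: 2·(0) − 2·(1) − 2·(-2) − (-3) + 2·(-2) = 1
  Θ: 2·(1) − 2·(0) − 2·(0) − (0) + 2·(2) = 6
  N: 2·(0) − 2·(1) − 2·(0) − (0) + 2·(2) = 2
So the dimensions are [M⁻⁵ L⁻² T Θ⁶ N²].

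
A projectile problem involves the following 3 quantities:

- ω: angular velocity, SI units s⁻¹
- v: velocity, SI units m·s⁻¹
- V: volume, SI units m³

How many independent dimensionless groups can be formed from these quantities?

There are 3 variables and 2 base dimensions (L, T).
The dimension matrix has rank 2.
Independent dimensionless groups: 3 − 2 = 1.

1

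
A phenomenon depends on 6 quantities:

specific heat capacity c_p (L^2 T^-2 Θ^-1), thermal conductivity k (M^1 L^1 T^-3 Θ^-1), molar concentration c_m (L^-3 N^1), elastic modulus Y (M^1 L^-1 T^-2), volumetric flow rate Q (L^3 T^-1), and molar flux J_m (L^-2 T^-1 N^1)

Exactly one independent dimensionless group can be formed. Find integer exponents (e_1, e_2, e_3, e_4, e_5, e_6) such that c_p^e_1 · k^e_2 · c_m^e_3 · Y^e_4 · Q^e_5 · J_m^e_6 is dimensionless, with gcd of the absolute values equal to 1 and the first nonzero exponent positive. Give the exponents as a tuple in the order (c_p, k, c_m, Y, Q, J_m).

(2, -2, 3, 2, 1, -3)

M: e_1·(0) + e_2·(1) + e_3·(0) + e_4·(1) + e_5·(0) + e_6·(0) = 0
L: e_1·(2) + e_2·(1) + e_3·(-3) + e_4·(-1) + e_5·(3) + e_6·(-2) = 0
T: e_1·(-2) + e_2·(-3) + e_3·(0) + e_4·(-2) + e_5·(-1) + e_6·(-1) = 0
Θ: e_1·(-1) + e_2·(-1) + e_3·(0) + e_4·(0) + e_5·(0) + e_6·(0) = 0
N: e_1·(0) + e_2·(0) + e_3·(1) + e_4·(0) + e_5·(0) + e_6·(1) = 0
Solving this homogeneous linear system for the smallest-integer solution (first nonzero entry positive) gives (2, -2, 3, 2, 1, -3).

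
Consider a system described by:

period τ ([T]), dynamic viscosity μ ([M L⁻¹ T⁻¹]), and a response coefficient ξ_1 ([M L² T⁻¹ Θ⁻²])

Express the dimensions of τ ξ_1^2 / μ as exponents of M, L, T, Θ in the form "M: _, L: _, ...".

Collect each base-dimension exponent across the product:
  M: (0) − (1) + 2·(1) = 1
  L: (0) − (-1) + 2·(2) = 5
  T: (1) − (-1) + 2·(-1) = 0
  Θ: (0) − (0) + 2·(-2) = -4
So the dimensions are [M L⁵ Θ⁻⁴].

M: 1, L: 5, T: 0, Θ: -4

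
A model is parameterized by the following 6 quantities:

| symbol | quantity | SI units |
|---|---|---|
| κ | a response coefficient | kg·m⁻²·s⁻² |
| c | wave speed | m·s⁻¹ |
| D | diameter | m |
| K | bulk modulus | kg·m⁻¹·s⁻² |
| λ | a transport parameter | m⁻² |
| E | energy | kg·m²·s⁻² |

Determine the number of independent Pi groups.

There are 6 variables and 3 base dimensions (M, L, T).
The dimension matrix has rank 3.
Independent dimensionless groups: 6 − 3 = 3.

3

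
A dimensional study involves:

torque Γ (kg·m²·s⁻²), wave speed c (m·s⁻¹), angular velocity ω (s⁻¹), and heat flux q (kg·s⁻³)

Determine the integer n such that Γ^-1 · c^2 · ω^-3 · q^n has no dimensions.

Balance the M exponent: (1)·n from q, plus −(1) + 2·(0) − 3·(0) = -1 from the rest, must sum to zero.
n − 1 = 0, so n = 1.

1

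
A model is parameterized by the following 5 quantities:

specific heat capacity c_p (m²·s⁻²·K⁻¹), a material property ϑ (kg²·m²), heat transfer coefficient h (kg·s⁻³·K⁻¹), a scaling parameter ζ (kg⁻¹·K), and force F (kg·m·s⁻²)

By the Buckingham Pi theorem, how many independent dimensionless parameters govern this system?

There are 5 variables and 4 base dimensions (M, L, T, Θ).
The dimension matrix has rank 4.
Independent dimensionless groups: 5 − 4 = 1.

1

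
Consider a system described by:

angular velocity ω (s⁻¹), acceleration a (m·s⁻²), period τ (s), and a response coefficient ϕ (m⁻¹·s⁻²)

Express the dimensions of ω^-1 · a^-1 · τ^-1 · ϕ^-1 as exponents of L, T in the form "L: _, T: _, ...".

Collect each base-dimension exponent across the product:
  L: −(0) − (1) − (0) − (-1) = 0
  T: −(-1) − (-2) − (1) − (-2) = 4
So the dimensions are [T⁴].

L: 0, T: 4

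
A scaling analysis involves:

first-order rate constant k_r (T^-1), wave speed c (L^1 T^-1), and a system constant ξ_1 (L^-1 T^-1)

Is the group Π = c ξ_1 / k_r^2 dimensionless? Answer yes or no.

yes

Sum the exponent of each base dimension across the product:
  L: −2·[k_r]_L + [c]_L + [ξ_1]_L = −2·(0) + (1) + (-1) = 0
  T: −2·[k_r]_T + [c]_T + [ξ_1]_T = −2·(-1) + (-1) + (-1) = 0
All base exponents vanish — dimensionless.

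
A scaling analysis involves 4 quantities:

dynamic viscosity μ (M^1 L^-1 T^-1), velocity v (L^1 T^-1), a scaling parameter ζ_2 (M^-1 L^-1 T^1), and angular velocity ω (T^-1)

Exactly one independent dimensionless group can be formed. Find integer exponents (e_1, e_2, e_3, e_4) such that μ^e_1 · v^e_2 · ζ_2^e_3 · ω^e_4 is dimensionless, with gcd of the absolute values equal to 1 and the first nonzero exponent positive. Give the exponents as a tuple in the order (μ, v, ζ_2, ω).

(1, 2, 1, -2)

M: e_1·(1) + e_2·(0) + e_3·(-1) + e_4·(0) = 0
L: e_1·(-1) + e_2·(1) + e_3·(-1) + e_4·(0) = 0
T: e_1·(-1) + e_2·(-1) + e_3·(1) + e_4·(-1) = 0
Solving this homogeneous linear system for the smallest-integer solution (first nonzero entry positive) gives (1, 2, 1, -2).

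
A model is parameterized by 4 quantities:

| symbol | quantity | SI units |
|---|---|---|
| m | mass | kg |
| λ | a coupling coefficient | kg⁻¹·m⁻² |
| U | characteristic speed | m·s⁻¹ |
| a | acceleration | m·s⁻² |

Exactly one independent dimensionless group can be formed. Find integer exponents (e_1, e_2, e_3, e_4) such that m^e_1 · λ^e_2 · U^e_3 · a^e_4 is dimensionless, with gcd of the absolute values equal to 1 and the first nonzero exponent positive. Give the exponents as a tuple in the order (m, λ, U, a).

(1, 1, 4, -2)

M: e_1·(1) + e_2·(-1) + e_3·(0) + e_4·(0) = 0
L: e_1·(0) + e_2·(-2) + e_3·(1) + e_4·(1) = 0
T: e_1·(0) + e_2·(0) + e_3·(-1) + e_4·(-2) = 0
Solving this homogeneous linear system for the smallest-integer solution (first nonzero entry positive) gives (1, 1, 4, -2).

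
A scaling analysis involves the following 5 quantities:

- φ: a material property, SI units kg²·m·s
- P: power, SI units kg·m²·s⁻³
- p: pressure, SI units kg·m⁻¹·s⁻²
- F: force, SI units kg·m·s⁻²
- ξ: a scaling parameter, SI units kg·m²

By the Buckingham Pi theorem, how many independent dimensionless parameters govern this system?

There are 5 variables and 3 base dimensions (M, L, T).
The dimension matrix has rank 3.
Independent dimensionless groups: 5 − 3 = 2.

2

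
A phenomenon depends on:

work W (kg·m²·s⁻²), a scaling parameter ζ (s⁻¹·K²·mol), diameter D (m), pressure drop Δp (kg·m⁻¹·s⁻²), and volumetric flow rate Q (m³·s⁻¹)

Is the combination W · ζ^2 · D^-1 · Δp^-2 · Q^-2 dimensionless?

Sum the exponent of each base dimension across the product:
  M: [W]_M + 2·[ζ]_M − [D]_M − 2·[Δp]_M − 2·[Q]_M = (1) + 2·(0) − (0) − 2·(1) − 2·(0) = -1
  L: [W]_L + 2·[ζ]_L − [D]_L − 2·[Δp]_L − 2·[Q]_L = (2) + 2·(0) − (1) − 2·(-1) − 2·(3) = -3
  T: [W]_T + 2·[ζ]_T − [D]_T − 2·[Δp]_T − 2·[Q]_T = (-2) + 2·(-1) − (0) − 2·(-2) − 2·(-1) = 2
  Θ: [W]_Θ + 2·[ζ]_Θ − [D]_Θ − 2·[Δp]_Θ − 2·[Q]_Θ = (0) + 2·(2) − (0) − 2·(0) − 2·(0) = 4
  N: [W]_N + 2·[ζ]_N − [D]_N − 2·[Δp]_N − 2·[Q]_N = (0) + 2·(1) − (0) − 2·(0) − 2·(0) = 2
Net dimensions [M⁻¹ L⁻³ T² Θ⁴ N²] ≠ [1] — not dimensionless.

no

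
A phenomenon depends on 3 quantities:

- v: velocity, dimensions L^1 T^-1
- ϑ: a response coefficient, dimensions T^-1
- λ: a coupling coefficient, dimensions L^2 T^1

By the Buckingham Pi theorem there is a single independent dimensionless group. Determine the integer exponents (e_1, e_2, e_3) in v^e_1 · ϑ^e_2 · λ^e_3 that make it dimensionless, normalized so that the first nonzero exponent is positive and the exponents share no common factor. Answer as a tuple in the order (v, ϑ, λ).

L: e_1·(1) + e_2·(0) + e_3·(2) = 0
T: e_1·(-1) + e_2·(-1) + e_3·(1) = 0
Solving this homogeneous linear system for the smallest-integer solution (first nonzero entry positive) gives (2, -3, -1).

(2, -3, -1)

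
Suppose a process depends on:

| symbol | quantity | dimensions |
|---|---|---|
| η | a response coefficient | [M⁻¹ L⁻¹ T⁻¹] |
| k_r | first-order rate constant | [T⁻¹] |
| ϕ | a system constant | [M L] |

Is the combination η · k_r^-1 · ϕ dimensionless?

yes

Sum the exponent of each base dimension across the product:
  M: [η]_M − [k_r]_M + [ϕ]_M = (-1) − (0) + (1) = 0
  L: [η]_L − [k_r]_L + [ϕ]_L = (-1) − (0) + (1) = 0
  T: [η]_T − [k_r]_T + [ϕ]_T = (-1) − (-1) + (0) = 0
All base exponents vanish — dimensionless.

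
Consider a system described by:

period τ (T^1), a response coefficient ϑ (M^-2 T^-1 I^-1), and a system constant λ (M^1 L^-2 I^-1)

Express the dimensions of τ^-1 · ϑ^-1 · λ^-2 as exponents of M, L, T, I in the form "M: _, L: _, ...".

Collect each base-dimension exponent across the product:
  M: −(0) − (-2) − 2·(1) = 0
  L: −(0) − (0) − 2·(-2) = 4
  T: −(1) − (-1) − 2·(0) = 0
  I: −(0) − (-1) − 2·(-1) = 3
So the dimensions are [L⁴ I³].

M: 0, L: 4, T: 0, I: 3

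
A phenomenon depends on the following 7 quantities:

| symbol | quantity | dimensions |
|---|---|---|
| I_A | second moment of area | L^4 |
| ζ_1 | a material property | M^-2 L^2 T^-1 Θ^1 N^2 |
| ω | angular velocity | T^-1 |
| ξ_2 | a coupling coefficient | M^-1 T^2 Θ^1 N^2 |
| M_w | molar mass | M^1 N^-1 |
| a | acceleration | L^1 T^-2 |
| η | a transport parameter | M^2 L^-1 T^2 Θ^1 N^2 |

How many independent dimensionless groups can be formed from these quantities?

2

There are 7 variables and 5 base dimensions (M, L, T, Θ, N).
The dimension matrix has rank 5.
Independent dimensionless groups: 7 − 5 = 2.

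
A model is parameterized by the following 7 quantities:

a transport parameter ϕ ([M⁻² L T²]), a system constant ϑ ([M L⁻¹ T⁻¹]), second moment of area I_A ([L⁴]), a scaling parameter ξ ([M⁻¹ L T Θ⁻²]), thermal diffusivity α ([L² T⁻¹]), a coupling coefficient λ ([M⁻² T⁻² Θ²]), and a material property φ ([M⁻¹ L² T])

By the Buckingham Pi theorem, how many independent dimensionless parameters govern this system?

3

There are 7 variables and 4 base dimensions (M, L, T, Θ).
The dimension matrix has rank 4.
Independent dimensionless groups: 7 − 4 = 3.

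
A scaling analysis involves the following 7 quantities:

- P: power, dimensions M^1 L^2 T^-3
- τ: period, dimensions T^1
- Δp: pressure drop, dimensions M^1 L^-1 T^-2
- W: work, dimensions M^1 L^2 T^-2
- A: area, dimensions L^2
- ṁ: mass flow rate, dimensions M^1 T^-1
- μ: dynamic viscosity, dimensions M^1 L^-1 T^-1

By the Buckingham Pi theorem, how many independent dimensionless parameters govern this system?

There are 7 variables and 3 base dimensions (M, L, T).
The dimension matrix has rank 3.
Independent dimensionless groups: 7 − 3 = 4.

4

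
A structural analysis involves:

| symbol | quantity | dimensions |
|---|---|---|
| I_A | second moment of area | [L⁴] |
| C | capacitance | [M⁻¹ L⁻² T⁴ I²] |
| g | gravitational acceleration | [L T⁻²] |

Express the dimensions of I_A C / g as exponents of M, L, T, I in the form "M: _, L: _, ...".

Collect each base-dimension exponent across the product:
  M: (0) + (-1) − (0) = -1
  L: (4) + (-2) − (1) = 1
  T: (0) + (4) − (-2) = 6
  I: (0) + (2) − (0) = 2
So the dimensions are [M⁻¹ L T⁶ I²].

M: -1, L: 1, T: 6, I: 2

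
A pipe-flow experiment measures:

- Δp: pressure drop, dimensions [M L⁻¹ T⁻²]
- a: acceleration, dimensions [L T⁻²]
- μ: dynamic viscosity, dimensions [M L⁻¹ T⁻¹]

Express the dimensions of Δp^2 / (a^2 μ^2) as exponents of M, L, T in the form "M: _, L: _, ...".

M: 0, L: -2, T: 2

Collect each base-dimension exponent across the product:
  M: 2·(1) − 2·(0) − 2·(1) = 0
  L: 2·(-1) − 2·(1) − 2·(-1) = -2
  T: 2·(-2) − 2·(-2) − 2·(-1) = 2
So the dimensions are [L⁻² T²].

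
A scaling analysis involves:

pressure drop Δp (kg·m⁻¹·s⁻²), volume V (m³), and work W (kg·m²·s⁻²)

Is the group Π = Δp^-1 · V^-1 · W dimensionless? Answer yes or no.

Sum the exponent of each base dimension across the product:
  M: −[Δp]_M − [V]_M + [W]_M = −(1) − (0) + (1) = 0
  L: −[Δp]_L − [V]_L + [W]_L = −(-1) − (3) + (2) = 0
  T: −[Δp]_T − [V]_T + [W]_T = −(-2) − (0) + (-2) = 0
  I: −[Δp]_I − [V]_I + [W]_I = −(0) − (0) + (0) = 0
All base exponents vanish — dimensionless.

yes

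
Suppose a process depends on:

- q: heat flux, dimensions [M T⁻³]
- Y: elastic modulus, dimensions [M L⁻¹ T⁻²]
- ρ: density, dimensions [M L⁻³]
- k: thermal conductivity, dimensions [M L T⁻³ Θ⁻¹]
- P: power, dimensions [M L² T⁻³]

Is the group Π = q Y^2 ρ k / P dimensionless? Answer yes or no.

no

Sum the exponent of each base dimension across the product:
  M: [q]_M + 2·[Y]_M + [ρ]_M + [k]_M − [P]_M = (1) + 2·(1) + (1) + (1) − (1) = 4
  L: [q]_L + 2·[Y]_L + [ρ]_L + [k]_L − [P]_L = (0) + 2·(-1) + (-3) + (1) − (2) = -6
  T: [q]_T + 2·[Y]_T + [ρ]_T + [k]_T − [P]_T = (-3) + 2·(-2) + (0) + (-3) − (-3) = -7
  Θ: [q]_Θ + 2·[Y]_Θ + [ρ]_Θ + [k]_Θ − [P]_Θ = (0) + 2·(0) + (0) + (-1) − (0) = -1
Net dimensions [M⁴ L⁻⁶ T⁻⁷ Θ⁻¹] ≠ [1] — not dimensionless.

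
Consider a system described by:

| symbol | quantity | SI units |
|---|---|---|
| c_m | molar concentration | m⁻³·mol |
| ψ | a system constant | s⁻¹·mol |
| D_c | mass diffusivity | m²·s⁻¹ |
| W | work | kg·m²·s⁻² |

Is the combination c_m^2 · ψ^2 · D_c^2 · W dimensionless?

Sum the exponent of each base dimension across the product:
  M: 2·[c_m]_M + 2·[ψ]_M + 2·[D_c]_M + [W]_M = 2·(0) + 2·(0) + 2·(0) + (1) = 1
  L: 2·[c_m]_L + 2·[ψ]_L + 2·[D_c]_L + [W]_L = 2·(-3) + 2·(0) + 2·(2) + (2) = 0
  T: 2·[c_m]_T + 2·[ψ]_T + 2·[D_c]_T + [W]_T = 2·(0) + 2·(-1) + 2·(-1) + (-2) = -6
  N: 2·[c_m]_N + 2·[ψ]_N + 2·[D_c]_N + [W]_N = 2·(1) + 2·(1) + 2·(0) + (0) = 4
Net dimensions [M T⁻⁶ N⁴] ≠ [1] — not dimensionless.

no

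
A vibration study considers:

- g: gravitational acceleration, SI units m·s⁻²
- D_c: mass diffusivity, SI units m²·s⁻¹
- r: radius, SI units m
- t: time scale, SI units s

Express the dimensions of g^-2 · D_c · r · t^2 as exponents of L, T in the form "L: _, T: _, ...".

L: 1, T: 5

Collect each base-dimension exponent across the product:
  L: −2·(1) + (2) + (1) + 2·(0) = 1
  T: −2·(-2) + (-1) + (0) + 2·(1) = 5
So the dimensions are [L T⁵].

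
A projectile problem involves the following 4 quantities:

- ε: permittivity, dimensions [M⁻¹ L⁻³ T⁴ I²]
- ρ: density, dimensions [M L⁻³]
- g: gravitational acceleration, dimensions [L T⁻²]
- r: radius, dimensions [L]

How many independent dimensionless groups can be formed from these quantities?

0

There are 4 variables and 4 base dimensions (M, L, T, I).
The dimension matrix has rank 4.
Independent dimensionless groups: 4 − 4 = 0.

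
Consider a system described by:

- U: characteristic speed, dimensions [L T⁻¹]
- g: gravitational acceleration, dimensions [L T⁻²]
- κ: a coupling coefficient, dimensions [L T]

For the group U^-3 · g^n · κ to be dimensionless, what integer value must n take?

Balance the L exponent: (1)·n from g, plus −3·(1) + (1) = -2 from the rest, must sum to zero.
n − 2 = 0, so n = 2.

2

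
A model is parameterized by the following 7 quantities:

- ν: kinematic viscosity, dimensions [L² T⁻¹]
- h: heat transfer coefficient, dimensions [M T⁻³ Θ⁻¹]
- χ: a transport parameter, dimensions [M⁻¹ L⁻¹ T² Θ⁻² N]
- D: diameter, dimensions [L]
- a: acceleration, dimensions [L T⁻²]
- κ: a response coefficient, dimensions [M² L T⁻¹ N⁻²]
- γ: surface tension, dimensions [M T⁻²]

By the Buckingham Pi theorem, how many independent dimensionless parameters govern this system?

There are 7 variables and 5 base dimensions (M, L, T, Θ, N).
The dimension matrix has rank 5.
Independent dimensionless groups: 7 − 5 = 2.

2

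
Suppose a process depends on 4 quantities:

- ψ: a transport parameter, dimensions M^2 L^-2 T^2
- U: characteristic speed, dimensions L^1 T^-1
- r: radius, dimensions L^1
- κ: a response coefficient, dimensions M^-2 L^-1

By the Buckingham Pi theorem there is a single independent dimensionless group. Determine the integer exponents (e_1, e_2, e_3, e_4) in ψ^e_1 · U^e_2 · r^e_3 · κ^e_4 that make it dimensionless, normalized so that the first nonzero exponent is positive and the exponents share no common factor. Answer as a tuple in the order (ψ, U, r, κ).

M: e_1·(2) + e_2·(0) + e_3·(0) + e_4·(-2) = 0
L: e_1·(-2) + e_2·(1) + e_3·(1) + e_4·(-1) = 0
T: e_1·(2) + e_2·(-1) + e_3·(0) + e_4·(0) = 0
Solving this homogeneous linear system for the smallest-integer solution (first nonzero entry positive) gives (1, 2, 1, 1).

(1, 2, 1, 1)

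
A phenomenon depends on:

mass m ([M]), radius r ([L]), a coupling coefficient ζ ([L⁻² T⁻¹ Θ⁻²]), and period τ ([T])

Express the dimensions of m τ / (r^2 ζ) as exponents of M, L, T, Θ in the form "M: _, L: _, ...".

Collect each base-dimension exponent across the product:
  M: (1) − 2·(0) − (0) + (0) = 1
  L: (0) − 2·(1) − (-2) + (0) = 0
  T: (0) − 2·(0) − (-1) + (1) = 2
  Θ: (0) − 2·(0) − (-2) + (0) = 2
So the dimensions are [M T² Θ²].

M: 1, L: 0, T: 2, Θ: 2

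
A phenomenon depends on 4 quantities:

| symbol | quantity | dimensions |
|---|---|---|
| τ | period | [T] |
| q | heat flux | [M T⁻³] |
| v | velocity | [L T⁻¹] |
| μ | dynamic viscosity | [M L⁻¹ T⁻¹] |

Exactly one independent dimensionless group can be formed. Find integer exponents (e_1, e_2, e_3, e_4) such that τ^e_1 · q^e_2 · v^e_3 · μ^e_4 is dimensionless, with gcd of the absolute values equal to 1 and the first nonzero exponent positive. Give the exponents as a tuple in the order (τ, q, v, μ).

M: e_1·(0) + e_2·(1) + e_3·(0) + e_4·(1) = 0
L: e_1·(0) + e_2·(0) + e_3·(1) + e_4·(-1) = 0
T: e_1·(1) + e_2·(-3) + e_3·(-1) + e_4·(-1) = 0
Solving this homogeneous linear system for the smallest-integer solution (first nonzero entry positive) gives (1, 1, -1, -1).

(1, 1, -1, -1)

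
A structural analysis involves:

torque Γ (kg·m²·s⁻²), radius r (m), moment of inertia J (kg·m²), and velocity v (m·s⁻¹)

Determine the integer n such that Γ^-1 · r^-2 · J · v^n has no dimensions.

Balance the L exponent: (1)·n from v, plus −(2) − 2·(1) + (2) = -2 from the rest, must sum to zero.
n − 2 = 0, so n = 2.

2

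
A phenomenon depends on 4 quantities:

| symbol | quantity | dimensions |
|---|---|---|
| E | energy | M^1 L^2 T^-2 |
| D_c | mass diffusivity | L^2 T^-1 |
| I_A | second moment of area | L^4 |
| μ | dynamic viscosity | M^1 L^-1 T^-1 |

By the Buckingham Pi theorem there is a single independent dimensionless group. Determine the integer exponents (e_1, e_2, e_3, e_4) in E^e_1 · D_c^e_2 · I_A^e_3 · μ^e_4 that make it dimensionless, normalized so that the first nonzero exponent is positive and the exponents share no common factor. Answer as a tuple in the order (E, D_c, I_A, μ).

(4, -4, -1, -4)

M: e_1·(1) + e_2·(0) + e_3·(0) + e_4·(1) = 0
L: e_1·(2) + e_2·(2) + e_3·(4) + e_4·(-1) = 0
T: e_1·(-2) + e_2·(-1) + e_3·(0) + e_4·(-1) = 0
Solving this homogeneous linear system for the smallest-integer solution (first nonzero entry positive) gives (4, -4, -1, -4).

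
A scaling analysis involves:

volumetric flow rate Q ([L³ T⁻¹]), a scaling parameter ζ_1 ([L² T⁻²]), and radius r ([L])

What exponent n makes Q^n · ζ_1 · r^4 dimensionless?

Balance the L exponent: (3)·n from Q, plus (2) + 4·(1) = 6 from the rest, must sum to zero.
3n + 6 = 0, so n = -2.

-2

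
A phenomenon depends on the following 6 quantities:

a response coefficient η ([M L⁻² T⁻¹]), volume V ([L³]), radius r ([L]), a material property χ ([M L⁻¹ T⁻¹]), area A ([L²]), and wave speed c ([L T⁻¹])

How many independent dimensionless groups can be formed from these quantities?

3

There are 6 variables and 3 base dimensions (M, L, T).
The dimension matrix has rank 3.
Independent dimensionless groups: 6 − 3 = 3.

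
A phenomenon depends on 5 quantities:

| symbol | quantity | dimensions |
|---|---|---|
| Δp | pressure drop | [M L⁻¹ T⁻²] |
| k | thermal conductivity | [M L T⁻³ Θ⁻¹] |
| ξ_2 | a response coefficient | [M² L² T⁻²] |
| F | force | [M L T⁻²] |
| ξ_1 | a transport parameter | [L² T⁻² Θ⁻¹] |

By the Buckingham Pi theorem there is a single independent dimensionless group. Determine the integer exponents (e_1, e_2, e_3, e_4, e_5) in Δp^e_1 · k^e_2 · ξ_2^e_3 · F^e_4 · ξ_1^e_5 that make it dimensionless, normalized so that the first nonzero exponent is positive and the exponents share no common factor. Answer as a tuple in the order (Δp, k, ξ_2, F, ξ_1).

(2, -2, 1, -2, 2)

M: e_1·(1) + e_2·(1) + e_3·(2) + e_4·(1) + e_5·(0) = 0
L: e_1·(-1) + e_2·(1) + e_3·(2) + e_4·(1) + e_5·(2) = 0
T: e_1·(-2) + e_2·(-3) + e_3·(-2) + e_4·(-2) + e_5·(-2) = 0
Θ: e_1·(0) + e_2·(-1) + e_3·(0) + e_4·(0) + e_5·(-1) = 0
Solving this homogeneous linear system for the smallest-integer solution (first nonzero entry positive) gives (2, -2, 1, -2, 2).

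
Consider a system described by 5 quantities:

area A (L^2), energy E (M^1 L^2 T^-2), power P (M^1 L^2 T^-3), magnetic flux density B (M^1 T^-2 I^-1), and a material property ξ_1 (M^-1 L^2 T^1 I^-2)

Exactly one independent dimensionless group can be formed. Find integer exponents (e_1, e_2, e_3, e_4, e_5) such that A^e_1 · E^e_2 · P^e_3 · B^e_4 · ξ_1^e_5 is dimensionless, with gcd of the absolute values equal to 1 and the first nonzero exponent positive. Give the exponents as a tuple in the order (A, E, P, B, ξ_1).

M: e_1·(0) + e_2·(1) + e_3·(1) + e_4·(1) + e_5·(-1) = 0
L: e_1·(2) + e_2·(2) + e_3·(2) + e_4·(0) + e_5·(2) = 0
T: e_1·(0) + e_2·(-2) + e_3·(-3) + e_4·(-2) + e_5·(1) = 0
I: e_1·(0) + e_2·(0) + e_3·(0) + e_4·(-1) + e_5·(-2) = 0
Solving this homogeneous linear system for the smallest-integer solution (first nonzero entry positive) gives (4, -4, 1, 2, -1).

(4, -4, 1, 2, -1)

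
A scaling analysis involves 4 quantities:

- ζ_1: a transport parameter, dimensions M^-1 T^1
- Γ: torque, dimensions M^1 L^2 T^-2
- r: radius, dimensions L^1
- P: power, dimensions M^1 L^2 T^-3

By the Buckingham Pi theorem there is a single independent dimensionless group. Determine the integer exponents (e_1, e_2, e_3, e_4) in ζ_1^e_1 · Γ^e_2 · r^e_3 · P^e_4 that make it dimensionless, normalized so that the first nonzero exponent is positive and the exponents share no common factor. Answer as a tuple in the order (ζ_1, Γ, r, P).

M: e_1·(-1) + e_2·(1) + e_3·(0) + e_4·(1) = 0
L: e_1·(0) + e_2·(2) + e_3·(1) + e_4·(2) = 0
T: e_1·(1) + e_2·(-2) + e_3·(0) + e_4·(-3) = 0
Solving this homogeneous linear system for the smallest-integer solution (first nonzero entry positive) gives (1, 2, -2, -1).

(1, 2, -2, -1)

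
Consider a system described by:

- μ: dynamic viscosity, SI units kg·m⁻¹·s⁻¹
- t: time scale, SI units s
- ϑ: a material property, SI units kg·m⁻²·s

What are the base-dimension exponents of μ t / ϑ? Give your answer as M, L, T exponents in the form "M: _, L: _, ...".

Collect each base-dimension exponent across the product:
  M: (1) + (0) − (1) = 0
  L: (-1) + (0) − (-2) = 1
  T: (-1) + (1) − (1) = -1
So the dimensions are [L T⁻¹].

M: 0, L: 1, T: -1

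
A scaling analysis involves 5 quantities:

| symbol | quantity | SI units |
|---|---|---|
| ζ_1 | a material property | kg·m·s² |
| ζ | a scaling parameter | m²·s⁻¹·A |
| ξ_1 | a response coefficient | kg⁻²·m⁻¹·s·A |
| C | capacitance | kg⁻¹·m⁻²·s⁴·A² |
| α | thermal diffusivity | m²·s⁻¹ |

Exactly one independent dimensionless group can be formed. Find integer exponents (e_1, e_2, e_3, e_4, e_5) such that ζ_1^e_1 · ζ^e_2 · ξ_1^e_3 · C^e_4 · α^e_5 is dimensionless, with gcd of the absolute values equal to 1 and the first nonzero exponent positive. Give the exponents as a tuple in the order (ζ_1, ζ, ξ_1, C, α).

M: e_1·(1) + e_2·(0) + e_3·(-2) + e_4·(-1) + e_5·(0) = 0
L: e_1·(1) + e_2·(2) + e_3·(-1) + e_4·(-2) + e_5·(2) = 0
T: e_1·(2) + e_2·(-1) + e_3·(1) + e_4·(4) + e_5·(-1) = 0
I: e_1·(0) + e_2·(1) + e_3·(1) + e_4·(2) + e_5·(0) = 0
Solving this homogeneous linear system for the smallest-integer solution (first nonzero entry positive) gives (1, 1, 1, -1, -2).

(1, 1, 1, -1, -2)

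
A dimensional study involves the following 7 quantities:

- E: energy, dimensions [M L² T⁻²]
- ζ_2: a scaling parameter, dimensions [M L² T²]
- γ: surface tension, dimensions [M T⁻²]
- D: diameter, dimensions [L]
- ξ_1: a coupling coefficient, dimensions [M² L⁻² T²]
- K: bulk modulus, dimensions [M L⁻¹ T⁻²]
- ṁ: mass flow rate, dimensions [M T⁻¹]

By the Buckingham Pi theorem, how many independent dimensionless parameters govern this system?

There are 7 variables and 3 base dimensions (M, L, T).
The dimension matrix has rank 3.
Independent dimensionless groups: 7 − 3 = 4.

4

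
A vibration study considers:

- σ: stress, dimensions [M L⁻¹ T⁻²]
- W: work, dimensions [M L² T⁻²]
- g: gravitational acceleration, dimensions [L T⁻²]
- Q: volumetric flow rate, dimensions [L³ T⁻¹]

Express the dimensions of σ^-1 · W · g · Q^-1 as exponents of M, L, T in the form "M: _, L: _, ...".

Collect each base-dimension exponent across the product:
  M: −(1) + (1) + (0) − (0) = 0
  L: −(-1) + (2) + (1) − (3) = 1
  T: −(-2) + (-2) + (-2) − (-1) = -1
So the dimensions are [L T⁻¹].

M: 0, L: 1, T: -1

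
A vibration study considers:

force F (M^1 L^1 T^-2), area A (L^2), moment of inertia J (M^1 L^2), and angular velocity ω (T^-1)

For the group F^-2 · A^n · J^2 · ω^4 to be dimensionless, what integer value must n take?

-1

Balance the L exponent: (2)·n from A, plus −2·(1) + 2·(2) + 4·(0) = 2 from the rest, must sum to zero.
2n + 2 = 0, so n = -1.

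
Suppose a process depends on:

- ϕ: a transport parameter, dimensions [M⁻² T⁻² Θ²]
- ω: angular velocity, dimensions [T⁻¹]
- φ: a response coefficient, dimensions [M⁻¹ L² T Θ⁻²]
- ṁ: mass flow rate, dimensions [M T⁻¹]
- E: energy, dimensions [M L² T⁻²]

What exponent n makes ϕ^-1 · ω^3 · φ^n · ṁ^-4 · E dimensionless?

-1

Balance the M exponent: (-1)·n from φ, plus −(-2) + 3·(0) − 4·(1) + (1) = -1 from the rest, must sum to zero.
−n − 1 = 0, so n = -1.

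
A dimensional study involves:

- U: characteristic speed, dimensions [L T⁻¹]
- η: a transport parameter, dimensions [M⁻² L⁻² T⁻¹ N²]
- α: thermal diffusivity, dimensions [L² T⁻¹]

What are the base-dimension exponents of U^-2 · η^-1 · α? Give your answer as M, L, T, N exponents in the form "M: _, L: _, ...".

M: 2, L: 2, T: 2, N: -2

Collect each base-dimension exponent across the product:
  M: −2·(0) − (-2) + (0) = 2
  L: −2·(1) − (-2) + (2) = 2
  T: −2·(-1) − (-1) + (-1) = 2
  N: −2·(0) − (2) + (0) = -2
So the dimensions are [M² L² T² N⁻²].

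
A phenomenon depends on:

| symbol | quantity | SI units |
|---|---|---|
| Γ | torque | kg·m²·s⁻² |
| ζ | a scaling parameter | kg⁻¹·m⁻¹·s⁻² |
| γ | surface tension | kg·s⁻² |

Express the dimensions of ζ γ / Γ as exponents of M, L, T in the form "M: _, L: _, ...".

M: -1, L: -3, T: -2

Collect each base-dimension exponent across the product:
  M: −(1) + (-1) + (1) = -1
  L: −(2) + (-1) + (0) = -3
  T: −(-2) + (-2) + (-2) = -2
So the dimensions are [M⁻¹ L⁻³ T⁻²].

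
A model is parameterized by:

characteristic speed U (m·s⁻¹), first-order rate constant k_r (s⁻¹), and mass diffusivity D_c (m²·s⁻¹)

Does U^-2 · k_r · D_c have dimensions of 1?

yes

Sum the exponent of each base dimension across the product:
  L: −2·[U]_L + [k_r]_L + [D_c]_L = −2·(1) + (0) + (2) = 0
  T: −2·[U]_T + [k_r]_T + [D_c]_T = −2·(-1) + (-1) + (-1) = 0
All base exponents vanish — dimensionless.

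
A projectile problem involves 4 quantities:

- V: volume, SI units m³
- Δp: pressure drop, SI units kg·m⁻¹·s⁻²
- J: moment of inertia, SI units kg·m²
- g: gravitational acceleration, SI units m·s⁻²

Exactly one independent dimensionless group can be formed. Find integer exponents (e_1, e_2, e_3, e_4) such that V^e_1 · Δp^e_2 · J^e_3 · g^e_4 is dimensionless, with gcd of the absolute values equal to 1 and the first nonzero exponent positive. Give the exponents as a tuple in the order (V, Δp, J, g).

M: e_1·(0) + e_2·(1) + e_3·(1) + e_4·(0) = 0
L: e_1·(3) + e_2·(-1) + e_3·(2) + e_4·(1) = 0
T: e_1·(0) + e_2·(-2) + e_3·(0) + e_4·(-2) = 0
Solving this homogeneous linear system for the smallest-integer solution (first nonzero entry positive) gives (4, 3, -3, -3).

(4, 3, -3, -3)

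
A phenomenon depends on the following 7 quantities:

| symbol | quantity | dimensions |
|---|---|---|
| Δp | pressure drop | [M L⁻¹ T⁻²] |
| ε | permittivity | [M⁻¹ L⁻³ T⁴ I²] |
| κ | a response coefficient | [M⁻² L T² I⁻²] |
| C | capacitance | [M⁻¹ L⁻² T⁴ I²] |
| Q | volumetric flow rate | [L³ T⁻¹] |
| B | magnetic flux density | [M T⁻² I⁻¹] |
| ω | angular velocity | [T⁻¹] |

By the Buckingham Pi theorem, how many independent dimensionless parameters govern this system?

3

There are 7 variables and 4 base dimensions (M, L, T, I).
The dimension matrix has rank 4.
Independent dimensionless groups: 7 − 4 = 3.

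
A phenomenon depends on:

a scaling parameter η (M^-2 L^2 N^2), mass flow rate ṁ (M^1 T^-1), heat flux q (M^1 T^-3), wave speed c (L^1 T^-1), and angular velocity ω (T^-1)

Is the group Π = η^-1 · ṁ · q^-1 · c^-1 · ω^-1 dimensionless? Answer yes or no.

no

Sum the exponent of each base dimension across the product:
  M: −[η]_M + [ṁ]_M − [q]_M − [c]_M − [ω]_M = −(-2) + (1) − (1) − (0) − (0) = 2
  L: −[η]_L + [ṁ]_L − [q]_L − [c]_L − [ω]_L = −(2) + (0) − (0) − (1) − (0) = -3
  T: −[η]_T + [ṁ]_T − [q]_T − [c]_T − [ω]_T = −(0) + (-1) − (-3) − (-1) − (-1) = 4
  N: −[η]_N + [ṁ]_N − [q]_N − [c]_N − [ω]_N = −(2) + (0) − (0) − (0) − (0) = -2
Net dimensions [M² L⁻³ T⁴ N⁻²] ≠ [1] — not dimensionless.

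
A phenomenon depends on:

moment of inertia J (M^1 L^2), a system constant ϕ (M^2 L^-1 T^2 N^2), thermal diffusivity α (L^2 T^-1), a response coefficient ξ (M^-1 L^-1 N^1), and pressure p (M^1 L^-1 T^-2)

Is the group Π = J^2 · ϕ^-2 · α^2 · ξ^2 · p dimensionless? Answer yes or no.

no

Sum the exponent of each base dimension across the product:
  M: 2·[J]_M − 2·[ϕ]_M + 2·[α]_M + 2·[ξ]_M + [p]_M = 2·(1) − 2·(2) + 2·(0) + 2·(-1) + (1) = -3
  L: 2·[J]_L − 2·[ϕ]_L + 2·[α]_L + 2·[ξ]_L + [p]_L = 2·(2) − 2·(-1) + 2·(2) + 2·(-1) + (-1) = 7
  T: 2·[J]_T − 2·[ϕ]_T + 2·[α]_T + 2·[ξ]_T + [p]_T = 2·(0) − 2·(2) + 2·(-1) + 2·(0) + (-2) = -8
  N: 2·[J]_N − 2·[ϕ]_N + 2·[α]_N + 2·[ξ]_N + [p]_N = 2·(0) − 2·(2) + 2·(0) + 2·(1) + (0) = -2
Net dimensions [M⁻³ L⁷ T⁻⁸ N⁻²] ≠ [1] — not dimensionless.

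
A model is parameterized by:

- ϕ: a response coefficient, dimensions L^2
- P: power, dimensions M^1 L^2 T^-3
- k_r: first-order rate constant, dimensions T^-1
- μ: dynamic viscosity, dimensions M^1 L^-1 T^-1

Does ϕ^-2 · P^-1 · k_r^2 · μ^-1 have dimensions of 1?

Sum the exponent of each base dimension across the product:
  M: −2·[ϕ]_M − [P]_M + 2·[k_r]_M − [μ]_M = −2·(0) − (1) + 2·(0) − (1) = -2
  L: −2·[ϕ]_L − [P]_L + 2·[k_r]_L − [μ]_L = −2·(2) − (2) + 2·(0) − (-1) = -5
  T: −2·[ϕ]_T − [P]_T + 2·[k_r]_T − [μ]_T = −2·(0) − (-3) + 2·(-1) − (-1) = 2
Net dimensions [M⁻² L⁻⁵ T²] ≠ [1] — not dimensionless.

no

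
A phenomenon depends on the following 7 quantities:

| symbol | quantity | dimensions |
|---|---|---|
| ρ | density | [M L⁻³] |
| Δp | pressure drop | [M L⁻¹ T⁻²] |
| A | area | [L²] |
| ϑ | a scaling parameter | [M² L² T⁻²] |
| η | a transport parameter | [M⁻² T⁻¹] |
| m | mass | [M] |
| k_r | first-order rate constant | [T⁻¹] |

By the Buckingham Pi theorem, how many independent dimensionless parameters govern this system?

There are 7 variables and 3 base dimensions (M, L, T).
The dimension matrix has rank 3.
Independent dimensionless groups: 7 − 3 = 4.

4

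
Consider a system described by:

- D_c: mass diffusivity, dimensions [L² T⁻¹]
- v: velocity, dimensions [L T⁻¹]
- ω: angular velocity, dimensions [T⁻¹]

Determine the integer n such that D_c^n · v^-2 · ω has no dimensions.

1

Balance the L exponent: (2)·n from D_c, plus −2·(1) + (0) = -2 from the rest, must sum to zero.
2n − 2 = 0, so n = 1.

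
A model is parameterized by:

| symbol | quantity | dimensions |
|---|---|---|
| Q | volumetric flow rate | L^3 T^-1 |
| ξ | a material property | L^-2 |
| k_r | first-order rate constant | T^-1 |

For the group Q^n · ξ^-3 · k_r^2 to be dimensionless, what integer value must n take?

-2

Balance the L exponent: (3)·n from Q, plus −3·(-2) + 2·(0) = 6 from the rest, must sum to zero.
3n + 6 = 0, so n = -2.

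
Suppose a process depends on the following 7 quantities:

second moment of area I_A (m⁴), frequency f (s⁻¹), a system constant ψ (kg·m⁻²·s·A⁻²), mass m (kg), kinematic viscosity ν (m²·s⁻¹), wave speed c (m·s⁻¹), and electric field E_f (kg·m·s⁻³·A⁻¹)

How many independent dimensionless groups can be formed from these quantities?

3

There are 7 variables and 4 base dimensions (M, L, T, I).
The dimension matrix has rank 4.
Independent dimensionless groups: 7 − 4 = 3.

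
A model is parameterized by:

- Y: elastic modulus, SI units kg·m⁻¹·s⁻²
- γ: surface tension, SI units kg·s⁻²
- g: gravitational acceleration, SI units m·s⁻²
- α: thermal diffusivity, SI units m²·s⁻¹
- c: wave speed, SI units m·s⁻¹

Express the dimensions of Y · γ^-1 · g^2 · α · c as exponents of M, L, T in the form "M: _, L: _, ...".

M: 0, L: 4, T: -6

Collect each base-dimension exponent across the product:
  M: (1) − (1) + 2·(0) + (0) + (0) = 0
  L: (-1) − (0) + 2·(1) + (2) + (1) = 4
  T: (-2) − (-2) + 2·(-2) + (-1) + (-1) = -6
So the dimensions are [L⁴ T⁻⁶].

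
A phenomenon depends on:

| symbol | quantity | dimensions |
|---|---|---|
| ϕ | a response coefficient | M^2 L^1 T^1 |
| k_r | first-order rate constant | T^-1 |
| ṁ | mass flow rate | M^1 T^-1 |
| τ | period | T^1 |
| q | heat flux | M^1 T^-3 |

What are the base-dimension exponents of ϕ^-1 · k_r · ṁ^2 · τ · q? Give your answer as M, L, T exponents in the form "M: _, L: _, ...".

M: 1, L: -1, T: -6

Collect each base-dimension exponent across the product:
  M: −(2) + (0) + 2·(1) + (0) + (1) = 1
  L: −(1) + (0) + 2·(0) + (0) + (0) = -1
  T: −(1) + (-1) + 2·(-1) + (1) + (-3) = -6
So the dimensions are [M L⁻¹ T⁻⁶].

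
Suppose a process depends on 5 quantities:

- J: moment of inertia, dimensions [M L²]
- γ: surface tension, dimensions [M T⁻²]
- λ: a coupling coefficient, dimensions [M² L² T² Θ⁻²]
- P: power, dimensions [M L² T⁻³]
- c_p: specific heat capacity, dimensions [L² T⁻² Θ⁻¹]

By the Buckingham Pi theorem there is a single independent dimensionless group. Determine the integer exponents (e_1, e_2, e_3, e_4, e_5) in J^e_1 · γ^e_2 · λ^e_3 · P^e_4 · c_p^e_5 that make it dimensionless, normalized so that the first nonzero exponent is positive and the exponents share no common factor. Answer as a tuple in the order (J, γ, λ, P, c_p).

M: e_1·(1) + e_2·(1) + e_3·(2) + e_4·(1) + e_5·(0) = 0
L: e_1·(2) + e_2·(0) + e_3·(2) + e_4·(2) + e_5·(2) = 0
T: e_1·(0) + e_2·(-2) + e_3·(2) + e_4·(-3) + e_5·(-2) = 0
Θ: e_1·(0) + e_2·(0) + e_3·(-2) + e_4·(0) + e_5·(-1) = 0
Solving this homogeneous linear system for the smallest-integer solution (first nonzero entry positive) gives (3, 3, -1, -4, 2).

(3, 3, -1, -4, 2)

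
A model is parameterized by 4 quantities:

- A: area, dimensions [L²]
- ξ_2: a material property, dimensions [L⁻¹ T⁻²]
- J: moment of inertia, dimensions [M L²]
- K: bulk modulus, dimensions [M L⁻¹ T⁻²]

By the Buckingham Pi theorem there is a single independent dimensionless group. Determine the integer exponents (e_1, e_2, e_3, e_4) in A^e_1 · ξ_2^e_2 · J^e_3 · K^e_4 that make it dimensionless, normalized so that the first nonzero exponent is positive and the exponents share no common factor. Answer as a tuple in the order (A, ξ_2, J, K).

(1, -1, -1, 1)

M: e_1·(0) + e_2·(0) + e_3·(1) + e_4·(1) = 0
L: e_1·(2) + e_2·(-1) + e_3·(2) + e_4·(-1) = 0
T: e_1·(0) + e_2·(-2) + e_3·(0) + e_4·(-2) = 0
Solving this homogeneous linear system for the smallest-integer solution (first nonzero entry positive) gives (1, -1, -1, 1).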